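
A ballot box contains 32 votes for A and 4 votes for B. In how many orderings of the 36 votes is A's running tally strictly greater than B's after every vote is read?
Strict-lead orderings = 45815

Total orderings of the 36 votes with 32 for A: C(36, 32) = 58905. By the Bertrand ballot formula (Cycle Lemma / reflection principle), the number of orderings in which A is strictly ahead of B throughout is (p − q)/(p + q) · C(p + q, p) = (32 − 4)/(32 + 4) · 58905 = 45815.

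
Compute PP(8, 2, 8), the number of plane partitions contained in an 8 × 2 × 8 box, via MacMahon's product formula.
PP(8, 2, 8) = 34763300

Evaluate the triple product over i = 1..8, j = 1..2, k = 1..8. The factors are (2/1) · (3/2) · (4/3) · (5/4) · (6/5) · (7/6) · (8/7) · (9/8) · … (128 factors total). The numerators and denominators telescope so the product is an integer; carrying out the multiplication exactly gives PP(8, 2, 8) = 34763300.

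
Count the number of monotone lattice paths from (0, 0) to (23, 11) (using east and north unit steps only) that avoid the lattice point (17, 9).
Number of paths = 198610360

Total paths from (0, 0) to (23, 11): C(34, 23) = 286097760. Paths through (17, 9): (paths (0, 0) → (17, 9)) × (paths (17, 9) → (23, 11)) = C(26, 17) · C(8, 6) = 3124550 · 28 = 87487400. Avoidance count = 286097760 − 87487400 = 198610360.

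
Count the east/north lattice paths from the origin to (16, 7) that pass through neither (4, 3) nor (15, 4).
Number of paths = 167633

Inclusion–exclusion. Total paths: C(23, 16) = 245157. Through P₁: C(7, 4)·C(16, 12) = 63700. Through P₂: C(19, 15)·C(4, 1) = 15504. Since P₁ is strictly southwest of P₂, a monotone path through both must visit P₁ then P₂; paths through both = C(7, 4)·C(12, 11)·C(4, 1) = 1680. Avoid both = 245157 − 63700 − 15504 + 1680 = 167633.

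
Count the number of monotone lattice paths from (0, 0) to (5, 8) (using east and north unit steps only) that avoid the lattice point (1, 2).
Number of paths = 657

Total paths from (0, 0) to (5, 8): C(13, 5) = 1287. Paths through (1, 2): (paths (0, 0) → (1, 2)) × (paths (1, 2) → (5, 8)) = C(3, 1) · C(10, 4) = 3 · 210 = 630. Avoidance count = 1287 − 630 = 657.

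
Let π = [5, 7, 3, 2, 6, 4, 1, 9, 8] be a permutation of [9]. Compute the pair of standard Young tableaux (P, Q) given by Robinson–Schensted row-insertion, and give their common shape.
P = [1, 4, 8] / [2, 6, 9] / [3, 7] / [5];  Q = [1, 2, 8] / [3, 5, 9] / [4, 6] / [7];  common shape = (3, 3, 2, 1)

Row-insert the values π_1, π_2, … into P one at a time, bumping the leftmost entry strictly greater than the inserted value down to the next row. The recording tableau Q records, in position (i, j), the step at which that cell was added to P.
  Insert 5 (step 1): P = [5];  Q = [1]
  Insert 7 (step 2): P = [5, 7];  Q = [1, 2]
  Insert 3 (step 3): P = [3, 7] / [5];  Q = [1, 2] / [3]
  Insert 2 (step 4): P = [2, 7] / [3] / [5];  Q = [1, 2] / [3] / [4]
  Insert 6 (step 5): P = [2, 6] / [3, 7] / [5];  Q = [1, 2] / [3, 5] / [4]
  Insert 4 (step 6): P = [2, 4] / [3, 6] / [5, 7];  Q = [1, 2] / [3, 5] / [4, 6]
  Insert 1 (step 7): P = [1, 4] / [2, 6] / [3, 7] / [5];  Q = [1, 2] / [3, 5] / [4, 6] / [7]
  Insert 9 (step 8): P = [1, 4, 9] / [2, 6] / [3, 7] / [5];  Q = [1, 2, 8] / [3, 5] / [4, 6] / [7]
  Insert 8 (step 9): P = [1, 4, 8] / [2, 6, 9] / [3, 7] / [5];  Q = [1, 2, 8] / [3, 5, 9] / [4, 6] / [7]
Final shape: (3, 3, 2, 1).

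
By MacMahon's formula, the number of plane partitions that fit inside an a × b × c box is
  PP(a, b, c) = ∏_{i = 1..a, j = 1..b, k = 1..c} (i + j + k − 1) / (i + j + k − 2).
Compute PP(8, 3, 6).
PP(8, 3, 6) = 614083470

Evaluate the triple product over i = 1..8, j = 1..3, k = 1..6. The factors are (2/1) · (3/2) · (4/3) · (5/4) · (6/5) · (7/6) · (3/2) · (4/3) · … (144 factors total). The numerators and denominators telescope so the product is an integer; carrying out the multiplication exactly gives PP(8, 3, 6) = 614083470.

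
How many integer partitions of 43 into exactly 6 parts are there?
p(43, 6 parts) = 2702

Partitions of n into exactly k parts are in bijection with partitions of n − k into at most k parts (subtract 1 from each part). So p(43, exactly 6) = p(37, parts ≤ 6). Computing via the recurrence p(m, j) = p(m, j−1) + p(m−j, j) gives 2702.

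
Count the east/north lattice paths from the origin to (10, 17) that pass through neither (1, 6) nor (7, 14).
Number of paths = 5355385

Inclusion–exclusion. Total paths: C(27, 10) = 8436285. Through P₁: C(7, 1)·C(20, 9) = 1175720. Through P₂: C(21, 7)·C(6, 3) = 2325600. Since P₁ is strictly southwest of P₂, a monotone path through both must visit P₁ then P₂; paths through both = C(7, 1)·C(14, 6)·C(6, 3) = 420420. Avoid both = 8436285 − 1175720 − 2325600 + 420420 = 5355385.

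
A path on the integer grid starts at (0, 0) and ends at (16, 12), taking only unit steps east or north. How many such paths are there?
Number of paths = 30421755

A monotone lattice path from (0, 0) to (16, 12) consists of 16 east steps and 12 north steps in some order, so it is determined by which 16 of the 28 steps are east. The count is C(28, 16) = 30421755.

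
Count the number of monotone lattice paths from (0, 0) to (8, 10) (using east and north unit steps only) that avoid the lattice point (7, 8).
Number of paths = 24453

Total paths from (0, 0) to (8, 10): C(18, 8) = 43758. Paths through (7, 8): (paths (0, 0) → (7, 8)) × (paths (7, 8) → (8, 10)) = C(15, 7) · C(3, 1) = 6435 · 3 = 19305. Avoidance count = 43758 − 19305 = 24453.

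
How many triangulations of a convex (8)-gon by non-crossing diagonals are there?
C_6 = 132

These polygon triangulations are counted by the Catalan number C_n = (1/(n + 1)) · C(2n, n). For n = 6: C_6 = (1/7) · C(12, 6) = 924/7 = 132.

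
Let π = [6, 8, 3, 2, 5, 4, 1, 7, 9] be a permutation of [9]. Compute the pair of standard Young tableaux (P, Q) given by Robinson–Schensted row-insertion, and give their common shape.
P = [1, 4, 7, 9] / [2, 5] / [3, 8] / [6];  Q = [1, 2, 8, 9] / [3, 5] / [4, 6] / [7];  common shape = (4, 2, 2, 1)

Row-insert the values π_1, π_2, … into P one at a time, bumping the leftmost entry strictly greater than the inserted value down to the next row. The recording tableau Q records, in position (i, j), the step at which that cell was added to P.
  Insert 6 (step 1): P = [6];  Q = [1]
  Insert 8 (step 2): P = [6, 8];  Q = [1, 2]
  Insert 3 (step 3): P = [3, 8] / [6];  Q = [1, 2] / [3]
  Insert 2 (step 4): P = [2, 8] / [3] / [6];  Q = [1, 2] / [3] / [4]
  Insert 5 (step 5): P = [2, 5] / [3, 8] / [6];  Q = [1, 2] / [3, 5] / [4]
  Insert 4 (step 6): P = [2, 4] / [3, 5] / [6, 8];  Q = [1, 2] / [3, 5] / [4, 6]
  Insert 1 (step 7): P = [1, 4] / [2, 5] / [3, 8] / [6];  Q = [1, 2] / [3, 5] / [4, 6] / [7]
  Insert 7 (step 8): P = [1, 4, 7] / [2, 5] / [3, 8] / [6];  Q = [1, 2, 8] / [3, 5] / [4, 6] / [7]
  Insert 9 (step 9): P = [1, 4, 7, 9] / [2, 5] / [3, 8] / [6];  Q = [1, 2, 8, 9] / [3, 5] / [4, 6] / [7]
Final shape: (4, 2, 2, 1).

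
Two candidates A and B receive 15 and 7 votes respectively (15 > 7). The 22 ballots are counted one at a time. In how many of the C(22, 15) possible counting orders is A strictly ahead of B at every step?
Strict-lead orderings = 62016

Total orderings of the 22 votes with 15 for A: C(22, 15) = 170544. By the Bertrand ballot formula (Cycle Lemma / reflection principle), the number of orderings in which A is strictly ahead of B throughout is (p − q)/(p + q) · C(p + q, p) = (15 − 7)/(15 + 7) · 170544 = 62016.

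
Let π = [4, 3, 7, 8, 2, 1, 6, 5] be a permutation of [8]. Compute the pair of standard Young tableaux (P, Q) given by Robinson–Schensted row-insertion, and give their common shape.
P = [1, 5, 8] / [2, 6] / [3, 7] / [4];  Q = [1, 3, 4] / [2, 7] / [5, 8] / [6];  common shape = (3, 2, 2, 1)

Row-insert the values π_1, π_2, … into P one at a time, bumping the leftmost entry strictly greater than the inserted value down to the next row. The recording tableau Q records, in position (i, j), the step at which that cell was added to P.
  Insert 4 (step 1): P = [4];  Q = [1]
  Insert 3 (step 2): P = [3] / [4];  Q = [1] / [2]
  Insert 7 (step 3): P = [3, 7] / [4];  Q = [1, 3] / [2]
  Insert 8 (step 4): P = [3, 7, 8] / [4];  Q = [1, 3, 4] / [2]
  Insert 2 (step 5): P = [2, 7, 8] / [3] / [4];  Q = [1, 3, 4] / [2] / [5]
  Insert 1 (step 6): P = [1, 7, 8] / [2] / [3] / [4];  Q = [1, 3, 4] / [2] / [5] / [6]
  Insert 6 (step 7): P = [1, 6, 8] / [2, 7] / [3] / [4];  Q = [1, 3, 4] / [2, 7] / [5] / [6]
  Insert 5 (step 8): P = [1, 5, 8] / [2, 6] / [3, 7] / [4];  Q = [1, 3, 4] / [2, 7] / [5, 8] / [6]
Final shape: (3, 2, 2, 1).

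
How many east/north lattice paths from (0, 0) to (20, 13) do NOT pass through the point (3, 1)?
Number of paths = 365582700

Total paths from (0, 0) to (20, 13): C(33, 20) = 573166440. Paths through (3, 1): (paths (0, 0) → (3, 1)) × (paths (3, 1) → (20, 13)) = C(4, 3) · C(29, 17) = 4 · 51895935 = 207583740. Avoidance count = 573166440 − 207583740 = 365582700.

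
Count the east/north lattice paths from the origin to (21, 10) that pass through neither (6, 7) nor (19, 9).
Number of paths = 22771749

Inclusion–exclusion. Total paths: C(31, 21) = 44352165. Through P₁: C(13, 6)·C(18, 15) = 1400256. Through P₂: C(28, 19)·C(3, 2) = 20720700. Since P₁ is strictly southwest of P₂, a monotone path through both must visit P₁ then P₂; paths through both = C(13, 6)·C(15, 13)·C(3, 2) = 540540. Avoid both = 44352165 − 1400256 − 20720700 + 540540 = 22771749.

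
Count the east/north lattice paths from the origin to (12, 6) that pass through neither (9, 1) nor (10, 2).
Number of paths = 17314

Inclusion–exclusion. Total paths: C(18, 12) = 18564. Through P₁: C(10, 9)·C(8, 3) = 560. Through P₂: C(12, 10)·C(6, 2) = 990. Since P₁ is strictly southwest of P₂, a monotone path through both must visit P₁ then P₂; paths through both = C(10, 9)·C(2, 1)·C(6, 2) = 300. Avoid both = 18564 − 560 − 990 + 300 = 17314.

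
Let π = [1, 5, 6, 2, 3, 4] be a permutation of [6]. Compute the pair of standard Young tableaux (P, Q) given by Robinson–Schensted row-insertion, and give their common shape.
P = [1, 2, 3, 4] / [5, 6];  Q = [1, 2, 3, 6] / [4, 5];  common shape = (4, 2)

Row-insert the values π_1, π_2, … into P one at a time, bumping the leftmost entry strictly greater than the inserted value down to the next row. The recording tableau Q records, in position (i, j), the step at which that cell was added to P.
  Insert 1 (step 1): P = [1];  Q = [1]
  Insert 5 (step 2): P = [1, 5];  Q = [1, 2]
  Insert 6 (step 3): P = [1, 5, 6];  Q = [1, 2, 3]
  Insert 2 (step 4): P = [1, 2, 6] / [5];  Q = [1, 2, 3] / [4]
  Insert 3 (step 5): P = [1, 2, 3] / [5, 6];  Q = [1, 2, 3] / [4, 5]
  Insert 4 (step 6): P = [1, 2, 3, 4] / [5, 6];  Q = [1, 2, 3, 6] / [4, 5]
Final shape: (4, 2).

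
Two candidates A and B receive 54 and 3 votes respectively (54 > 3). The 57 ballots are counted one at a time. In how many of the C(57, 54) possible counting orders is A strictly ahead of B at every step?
Strict-lead orderings = 26180

Total orderings of the 57 votes with 54 for A: C(57, 54) = 29260. By the Bertrand ballot formula (Cycle Lemma / reflection principle), the number of orderings in which A is strictly ahead of B throughout is (p − q)/(p + q) · C(p + q, p) = (54 − 3)/(54 + 3) · 29260 = 26180.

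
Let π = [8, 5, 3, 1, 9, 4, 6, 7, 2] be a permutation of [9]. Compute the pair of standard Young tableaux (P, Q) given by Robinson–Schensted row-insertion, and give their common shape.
P = [1, 2, 6, 7] / [3, 4] / [5, 9] / [8];  Q = [1, 5, 7, 8] / [2, 6] / [3, 9] / [4];  common shape = (4, 2, 2, 1)

Row-insert the values π_1, π_2, … into P one at a time, bumping the leftmost entry strictly greater than the inserted value down to the next row. The recording tableau Q records, in position (i, j), the step at which that cell was added to P.
  Insert 8 (step 1): P = [8];  Q = [1]
  Insert 5 (step 2): P = [5] / [8];  Q = [1] / [2]
  Insert 3 (step 3): P = [3] / [5] / [8];  Q = [1] / [2] / [3]
  Insert 1 (step 4): P = [1] / [3] / [5] / [8];  Q = [1] / [2] / [3] / [4]
  Insert 9 (step 5): P = [1, 9] / [3] / [5] / [8];  Q = [1, 5] / [2] / [3] / [4]
  Insert 4 (step 6): P = [1, 4] / [3, 9] / [5] / [8];  Q = [1, 5] / [2, 6] / [3] / [4]
  Insert 6 (step 7): P = [1, 4, 6] / [3, 9] / [5] / [8];  Q = [1, 5, 7] / [2, 6] / [3] / [4]
  Insert 7 (step 8): P = [1, 4, 6, 7] / [3, 9] / [5] / [8];  Q = [1, 5, 7, 8] / [2, 6] / [3] / [4]
  Insert 2 (step 9): P = [1, 2, 6, 7] / [3, 4] / [5, 9] / [8];  Q = [1, 5, 7, 8] / [2, 6] / [3, 9] / [4]
Final shape: (4, 2, 2, 1).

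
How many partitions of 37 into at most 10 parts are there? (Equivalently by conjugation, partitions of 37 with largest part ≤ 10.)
p(37, parts ≤ 10) = 10936

Use the recurrence p(n, m) = p(n, m−1) + p(n−m, m): either the largest part is < m (count p(n, m−1)) or the largest part is exactly m (remove one copy of m, count p(n−m, m)). With p(0, ·) = 1 this gives p(37, parts ≤ 10) = 10936. (By conjugating Young diagrams, this also counts partitions of 37 into at most 10 parts.)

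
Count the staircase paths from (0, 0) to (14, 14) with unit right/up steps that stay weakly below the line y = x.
C_14 = 2674440

These NE paths below the diagonal are counted by the Catalan number C_n = (1/(n + 1)) · C(2n, n). For n = 14: C_14 = (1/15) · C(28, 14) = 40116600/15 = 2674440.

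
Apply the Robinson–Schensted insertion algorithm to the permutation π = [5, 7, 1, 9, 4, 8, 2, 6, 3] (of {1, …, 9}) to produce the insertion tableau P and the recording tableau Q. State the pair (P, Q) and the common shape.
P = [1, 2, 3] / [4, 6, 8] / [5, 7] / [9];  Q = [1, 2, 4] / [3, 5, 6] / [7, 8] / [9];  common shape = (3, 3, 2, 1)

Row-insert the values π_1, π_2, … into P one at a time, bumping the leftmost entry strictly greater than the inserted value down to the next row. The recording tableau Q records, in position (i, j), the step at which that cell was added to P.
  Insert 5 (step 1): P = [5];  Q = [1]
  Insert 7 (step 2): P = [5, 7];  Q = [1, 2]
  Insert 1 (step 3): P = [1, 7] / [5];  Q = [1, 2] / [3]
  Insert 9 (step 4): P = [1, 7, 9] / [5];  Q = [1, 2, 4] / [3]
  Insert 4 (step 5): P = [1, 4, 9] / [5, 7];  Q = [1, 2, 4] / [3, 5]
  Insert 8 (step 6): P = [1, 4, 8] / [5, 7, 9];  Q = [1, 2, 4] / [3, 5, 6]
  Insert 2 (step 7): P = [1, 2, 8] / [4, 7, 9] / [5];  Q = [1, 2, 4] / [3, 5, 6] / [7]
  Insert 6 (step 8): P = [1, 2, 6] / [4, 7, 8] / [5, 9];  Q = [1, 2, 4] / [3, 5, 6] / [7, 8]
  Insert 3 (step 9): P = [1, 2, 3] / [4, 6, 8] / [5, 7] / [9];  Q = [1, 2, 4] / [3, 5, 6] / [7, 8] / [9]
Final shape: (3, 3, 2, 1).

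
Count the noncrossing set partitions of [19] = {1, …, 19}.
C_19 = 1767263190

These noncrossing partitions are counted by the Catalan number C_n = (1/(n + 1)) · C(2n, n). For n = 19: C_19 = (1/20) · C(38, 19) = 35345263800/20 = 1767263190.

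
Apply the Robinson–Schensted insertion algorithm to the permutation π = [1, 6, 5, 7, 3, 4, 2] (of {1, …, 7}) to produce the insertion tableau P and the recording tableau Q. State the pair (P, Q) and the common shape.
P = [1, 2, 4] / [3, 7] / [5] / [6];  Q = [1, 2, 4] / [3, 6] / [5] / [7];  common shape = (3, 2, 1, 1)

Row-insert the values π_1, π_2, … into P one at a time, bumping the leftmost entry strictly greater than the inserted value down to the next row. The recording tableau Q records, in position (i, j), the step at which that cell was added to P.
  Insert 1 (step 1): P = [1];  Q = [1]
  Insert 6 (step 2): P = [1, 6];  Q = [1, 2]
  Insert 5 (step 3): P = [1, 5] / [6];  Q = [1, 2] / [3]
  Insert 7 (step 4): P = [1, 5, 7] / [6];  Q = [1, 2, 4] / [3]
  Insert 3 (step 5): P = [1, 3, 7] / [5] / [6];  Q = [1, 2, 4] / [3] / [5]
  Insert 4 (step 6): P = [1, 3, 4] / [5, 7] / [6];  Q = [1, 2, 4] / [3, 6] / [5]
  Insert 2 (step 7): P = [1, 2, 4] / [3, 7] / [5] / [6];  Q = [1, 2, 4] / [3, 6] / [5] / [7]
Final shape: (3, 2, 1, 1).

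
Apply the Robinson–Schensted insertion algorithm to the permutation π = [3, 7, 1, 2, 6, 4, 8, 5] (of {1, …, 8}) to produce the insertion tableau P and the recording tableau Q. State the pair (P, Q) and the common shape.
P = [1, 2, 4, 5] / [3, 6, 8] / [7];  Q = [1, 2, 5, 7] / [3, 4, 8] / [6];  common shape = (4, 3, 1)

Row-insert the values π_1, π_2, … into P one at a time, bumping the leftmost entry strictly greater than the inserted value down to the next row. The recording tableau Q records, in position (i, j), the step at which that cell was added to P.
  Insert 3 (step 1): P = [3];  Q = [1]
  Insert 7 (step 2): P = [3, 7];  Q = [1, 2]
  Insert 1 (step 3): P = [1, 7] / [3];  Q = [1, 2] / [3]
  Insert 2 (step 4): P = [1, 2] / [3, 7];  Q = [1, 2] / [3, 4]
  Insert 6 (step 5): P = [1, 2, 6] / [3, 7];  Q = [1, 2, 5] / [3, 4]
  Insert 4 (step 6): P = [1, 2, 4] / [3, 6] / [7];  Q = [1, 2, 5] / [3, 4] / [6]
  Insert 8 (step 7): P = [1, 2, 4, 8] / [3, 6] / [7];  Q = [1, 2, 5, 7] / [3, 4] / [6]
  Insert 5 (step 8): P = [1, 2, 4, 5] / [3, 6, 8] / [7];  Q = [1, 2, 5, 7] / [3, 4, 8] / [6]
Final shape: (4, 3, 1).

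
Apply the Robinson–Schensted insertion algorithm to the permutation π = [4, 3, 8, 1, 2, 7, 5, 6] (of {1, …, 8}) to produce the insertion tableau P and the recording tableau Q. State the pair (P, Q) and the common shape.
P = [1, 2, 5, 6] / [3, 7] / [4, 8];  Q = [1, 3, 6, 8] / [2, 5] / [4, 7];  common shape = (4, 2, 2)

Row-insert the values π_1, π_2, … into P one at a time, bumping the leftmost entry strictly greater than the inserted value down to the next row. The recording tableau Q records, in position (i, j), the step at which that cell was added to P.
  Insert 4 (step 1): P = [4];  Q = [1]
  Insert 3 (step 2): P = [3] / [4];  Q = [1] / [2]
  Insert 8 (step 3): P = [3, 8] / [4];  Q = [1, 3] / [2]
  Insert 1 (step 4): P = [1, 8] / [3] / [4];  Q = [1, 3] / [2] / [4]
  Insert 2 (step 5): P = [1, 2] / [3, 8] / [4];  Q = [1, 3] / [2, 5] / [4]
  Insert 7 (step 6): P = [1, 2, 7] / [3, 8] / [4];  Q = [1, 3, 6] / [2, 5] / [4]
  Insert 5 (step 7): P = [1, 2, 5] / [3, 7] / [4, 8];  Q = [1, 3, 6] / [2, 5] / [4, 7]
  Insert 6 (step 8): P = [1, 2, 5, 6] / [3, 7] / [4, 8];  Q = [1, 3, 6, 8] / [2, 5] / [4, 7]
Final shape: (4, 2, 2).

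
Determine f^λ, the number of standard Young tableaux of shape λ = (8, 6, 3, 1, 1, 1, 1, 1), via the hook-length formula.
# SYT of shape (8, 6, 3, 1, 1, 1, 1, 1) = 1045626582

Hook-length formula: f^λ = n! / Π hook(c), product over all cells c of the Young diagram. For λ = (8, 6, 3, 1, 1, 1, 1, 1), n = 22 boxes. Hook lengths by row (left-to-right, top-to-bottom): [15, 9, 8, 6, 5, 4, 2, 1]; [12, 6, 5, 3, 2, 1]; [8, 2, 1]; [5]; [4]; [3]; [2]; [1]. Product of hooks = 1074954240000. So f^λ = 22! / 1074954240000 = 1124000727777607680000 / 1074954240000 = 1045626582.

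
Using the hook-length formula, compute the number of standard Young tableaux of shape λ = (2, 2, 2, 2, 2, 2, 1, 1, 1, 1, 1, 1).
# SYT of shape (2, 2, 2, 2, 2, 2, 1, 1, 1, 1, 1, 1) = 9996

Hook-length formula: f^λ = n! / Π hook(c), product over all cells c of the Young diagram. For λ = (2, 2, 2, 2, 2, 2, 1, 1, 1, 1, 1, 1), n = 18 boxes. Hook lengths by row (left-to-right, top-to-bottom): [13, 6]; [12, 5]; [11, 4]; [10, 3]; [9, 2]; [8, 1]; [6]; [5]; [4]; [3]; [2]; [1]. Product of hooks = 640493568000. So f^λ = 18! / 640493568000 = 6402373705728000 / 640493568000 = 9996.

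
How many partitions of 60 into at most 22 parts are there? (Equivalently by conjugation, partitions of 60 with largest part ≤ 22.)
p(60, parts ≤ 22) = 846435

Use the recurrence p(n, m) = p(n, m−1) + p(n−m, m): either the largest part is < m (count p(n, m−1)) or the largest part is exactly m (remove one copy of m, count p(n−m, m)). With p(0, ·) = 1 this gives p(60, parts ≤ 22) = 846435. (By conjugating Young diagrams, this also counts partitions of 60 into at most 22 parts.)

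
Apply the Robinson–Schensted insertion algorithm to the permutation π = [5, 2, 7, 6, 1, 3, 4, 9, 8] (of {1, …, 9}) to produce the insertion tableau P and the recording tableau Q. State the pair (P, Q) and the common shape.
P = [1, 3, 4, 8] / [2, 6, 9] / [5, 7];  Q = [1, 3, 7, 8] / [2, 4, 9] / [5, 6];  common shape = (4, 3, 2)

Row-insert the values π_1, π_2, … into P one at a time, bumping the leftmost entry strictly greater than the inserted value down to the next row. The recording tableau Q records, in position (i, j), the step at which that cell was added to P.
  Insert 5 (step 1): P = [5];  Q = [1]
  Insert 2 (step 2): P = [2] / [5];  Q = [1] / [2]
  Insert 7 (step 3): P = [2, 7] / [5];  Q = [1, 3] / [2]
  Insert 6 (step 4): P = [2, 6] / [5, 7];  Q = [1, 3] / [2, 4]
  Insert 1 (step 5): P = [1, 6] / [2, 7] / [5];  Q = [1, 3] / [2, 4] / [5]
  Insert 3 (step 6): P = [1, 3] / [2, 6] / [5, 7];  Q = [1, 3] / [2, 4] / [5, 6]
  Insert 4 (step 7): P = [1, 3, 4] / [2, 6] / [5, 7];  Q = [1, 3, 7] / [2, 4] / [5, 6]
  Insert 9 (step 8): P = [1, 3, 4, 9] / [2, 6] / [5, 7];  Q = [1, 3, 7, 8] / [2, 4] / [5, 6]
  Insert 8 (step 9): P = [1, 3, 4, 8] / [2, 6, 9] / [5, 7];  Q = [1, 3, 7, 8] / [2, 4, 9] / [5, 6]
Final shape: (4, 3, 2).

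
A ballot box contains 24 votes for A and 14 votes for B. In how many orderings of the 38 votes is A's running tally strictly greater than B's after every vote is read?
Strict-lead orderings = 2544619500

Total orderings of the 38 votes with 24 for A: C(38, 24) = 9669554100. By the Bertrand ballot formula (Cycle Lemma / reflection principle), the number of orderings in which A is strictly ahead of B throughout is (p − q)/(p + q) · C(p + q, p) = (24 − 14)/(24 + 14) · 9669554100 = 2544619500.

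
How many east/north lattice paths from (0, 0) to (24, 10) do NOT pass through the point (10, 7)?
Number of paths = 117903500

Total paths from (0, 0) to (24, 10): C(34, 24) = 131128140. Paths through (10, 7): (paths (0, 0) → (10, 7)) × (paths (10, 7) → (24, 10)) = C(17, 10) · C(17, 14) = 19448 · 680 = 13224640. Avoidance count = 131128140 − 13224640 = 117903500.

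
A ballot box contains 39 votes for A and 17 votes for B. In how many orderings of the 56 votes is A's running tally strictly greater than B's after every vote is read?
Strict-lead orderings = 38499031112850

Total orderings of the 56 votes with 39 for A: C(56, 39) = 97997533741800. By the Bertrand ballot formula (Cycle Lemma / reflection principle), the number of orderings in which A is strictly ahead of B throughout is (p − q)/(p + q) · C(p + q, p) = (39 − 17)/(39 + 17) · 97997533741800 = 38499031112850.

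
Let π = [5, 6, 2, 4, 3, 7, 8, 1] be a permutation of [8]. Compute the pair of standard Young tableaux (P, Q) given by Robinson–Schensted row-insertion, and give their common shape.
P = [1, 3, 7, 8] / [2, 6] / [4] / [5];  Q = [1, 2, 6, 7] / [3, 4] / [5] / [8];  common shape = (4, 2, 1, 1)

Row-insert the values π_1, π_2, … into P one at a time, bumping the leftmost entry strictly greater than the inserted value down to the next row. The recording tableau Q records, in position (i, j), the step at which that cell was added to P.
  Insert 5 (step 1): P = [5];  Q = [1]
  Insert 6 (step 2): P = [5, 6];  Q = [1, 2]
  Insert 2 (step 3): P = [2, 6] / [5];  Q = [1, 2] / [3]
  Insert 4 (step 4): P = [2, 4] / [5, 6];  Q = [1, 2] / [3, 4]
  Insert 3 (step 5): P = [2, 3] / [4, 6] / [5];  Q = [1, 2] / [3, 4] / [5]
  Insert 7 (step 6): P = [2, 3, 7] / [4, 6] / [5];  Q = [1, 2, 6] / [3, 4] / [5]
  Insert 8 (step 7): P = [2, 3, 7, 8] / [4, 6] / [5];  Q = [1, 2, 6, 7] / [3, 4] / [5]
  Insert 1 (step 8): P = [1, 3, 7, 8] / [2, 6] / [4] / [5];  Q = [1, 2, 6, 7] / [3, 4] / [5] / [8]
Final shape: (4, 2, 1, 1).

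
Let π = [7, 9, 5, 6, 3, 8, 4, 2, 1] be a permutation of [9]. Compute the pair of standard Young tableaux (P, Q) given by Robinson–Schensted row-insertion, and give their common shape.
P = [1, 4, 8] / [2, 6] / [3, 9] / [5] / [7];  Q = [1, 2, 6] / [3, 4] / [5, 7] / [8] / [9];  common shape = (3, 2, 2, 1, 1)

Row-insert the values π_1, π_2, … into P one at a time, bumping the leftmost entry strictly greater than the inserted value down to the next row. The recording tableau Q records, in position (i, j), the step at which that cell was added to P.
  Insert 7 (step 1): P = [7];  Q = [1]
  Insert 9 (step 2): P = [7, 9];  Q = [1, 2]
  Insert 5 (step 3): P = [5, 9] / [7];  Q = [1, 2] / [3]
  Insert 6 (step 4): P = [5, 6] / [7, 9];  Q = [1, 2] / [3, 4]
  Insert 3 (step 5): P = [3, 6] / [5, 9] / [7];  Q = [1, 2] / [3, 4] / [5]
  Insert 8 (step 6): P = [3, 6, 8] / [5, 9] / [7];  Q = [1, 2, 6] / [3, 4] / [5]
  Insert 4 (step 7): P = [3, 4, 8] / [5, 6] / [7, 9];  Q = [1, 2, 6] / [3, 4] / [5, 7]
  Insert 2 (step 8): P = [2, 4, 8] / [3, 6] / [5, 9] / [7];  Q = [1, 2, 6] / [3, 4] / [5, 7] / [8]
  Insert 1 (step 9): P = [1, 4, 8] / [2, 6] / [3, 9] / [5] / [7];  Q = [1, 2, 6] / [3, 4] / [5, 7] / [8] / [9]
Final shape: (3, 2, 2, 1, 1).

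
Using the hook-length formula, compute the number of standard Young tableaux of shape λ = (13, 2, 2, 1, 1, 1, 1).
# SYT of shape (13, 2, 2, 1, 1, 1, 1) = 2386800

Hook-length formula: f^λ = n! / Π hook(c), product over all cells c of the Young diagram. For λ = (13, 2, 2, 1, 1, 1, 1), n = 21 boxes. Hook lengths by row (left-to-right, top-to-bottom): [19, 14, 11, 10, 9, 8, 7, 6, 5, 4, 3, 2, 1]; [7, 2]; [6, 1]; [4]; [3]; [2]; [1]. Product of hooks = 21405623500800. So f^λ = 21! / 21405623500800 = 51090942171709440000 / 21405623500800 = 2386800.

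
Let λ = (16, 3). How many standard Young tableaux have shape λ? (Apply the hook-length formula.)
# SYT of shape (16, 3) = 798

Hook-length formula: f^λ = n! / Π hook(c), product over all cells c of the Young diagram. For λ = (16, 3), n = 19 boxes. Hook lengths by row (left-to-right, top-to-bottom): [17, 16, 15, 13, 12, 11, 10, 9, 8, 7, 6, 5, 4, 3, 2, 1]; [3, 2, 1]. Product of hooks = 152437469184000. So f^λ = 19! / 152437469184000 = 121645100408832000 / 152437469184000 = 798.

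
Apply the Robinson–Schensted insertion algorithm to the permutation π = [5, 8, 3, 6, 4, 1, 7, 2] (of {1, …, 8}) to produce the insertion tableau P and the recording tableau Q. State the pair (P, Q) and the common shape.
P = [1, 2, 7] / [3, 4] / [5, 6] / [8];  Q = [1, 2, 7] / [3, 4] / [5, 8] / [6];  common shape = (3, 2, 2, 1)

Row-insert the values π_1, π_2, … into P one at a time, bumping the leftmost entry strictly greater than the inserted value down to the next row. The recording tableau Q records, in position (i, j), the step at which that cell was added to P.
  Insert 5 (step 1): P = [5];  Q = [1]
  Insert 8 (step 2): P = [5, 8];  Q = [1, 2]
  Insert 3 (step 3): P = [3, 8] / [5];  Q = [1, 2] / [3]
  Insert 6 (step 4): P = [3, 6] / [5, 8];  Q = [1, 2] / [3, 4]
  Insert 4 (step 5): P = [3, 4] / [5, 6] / [8];  Q = [1, 2] / [3, 4] / [5]
  Insert 1 (step 6): P = [1, 4] / [3, 6] / [5] / [8];  Q = [1, 2] / [3, 4] / [5] / [6]
  Insert 7 (step 7): P = [1, 4, 7] / [3, 6] / [5] / [8];  Q = [1, 2, 7] / [3, 4] / [5] / [6]
  Insert 2 (step 8): P = [1, 2, 7] / [3, 4] / [5, 6] / [8];  Q = [1, 2, 7] / [3, 4] / [5, 8] / [6]
Final shape: (3, 2, 2, 1).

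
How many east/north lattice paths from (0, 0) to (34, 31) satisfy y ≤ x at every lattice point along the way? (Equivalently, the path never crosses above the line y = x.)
Number of paths = 388271781325244544

By the reflection principle (André's argument), the number of monotone paths to (34, 31) with n ≤ m that never go above y = x is C(65, 34) − C(65, 35) = 3397378086595889760 − 3009106305270645216 = 388271781325244544.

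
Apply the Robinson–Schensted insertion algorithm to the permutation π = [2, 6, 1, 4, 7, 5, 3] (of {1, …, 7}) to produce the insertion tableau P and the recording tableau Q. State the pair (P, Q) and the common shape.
P = [1, 3, 5] / [2, 4, 7] / [6];  Q = [1, 2, 5] / [3, 4, 6] / [7];  common shape = (3, 3, 1)

Row-insert the values π_1, π_2, … into P one at a time, bumping the leftmost entry strictly greater than the inserted value down to the next row. The recording tableau Q records, in position (i, j), the step at which that cell was added to P.
  Insert 2 (step 1): P = [2];  Q = [1]
  Insert 6 (step 2): P = [2, 6];  Q = [1, 2]
  Insert 1 (step 3): P = [1, 6] / [2];  Q = [1, 2] / [3]
  Insert 4 (step 4): P = [1, 4] / [2, 6];  Q = [1, 2] / [3, 4]
  Insert 7 (step 5): P = [1, 4, 7] / [2, 6];  Q = [1, 2, 5] / [3, 4]
  Insert 5 (step 6): P = [1, 4, 5] / [2, 6, 7];  Q = [1, 2, 5] / [3, 4, 6]
  Insert 3 (step 7): P = [1, 3, 5] / [2, 4, 7] / [6];  Q = [1, 2, 5] / [3, 4, 6] / [7]
Final shape: (3, 3, 1).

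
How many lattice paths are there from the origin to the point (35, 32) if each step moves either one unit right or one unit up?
Number of paths = 13413576695470557606

A monotone lattice path from (0, 0) to (35, 32) consists of 35 east steps and 32 north steps in some order, so it is determined by which 35 of the 67 steps are east. The count is C(67, 35) = 13413576695470557606.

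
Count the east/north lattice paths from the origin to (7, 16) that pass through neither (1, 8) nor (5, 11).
Number of paths = 133017

Inclusion–exclusion. Total paths: C(23, 7) = 245157. Through P₁: C(9, 1)·C(14, 6) = 27027. Through P₂: C(16, 5)·C(7, 2) = 91728. Since P₁ is strictly southwest of P₂, a monotone path through both must visit P₁ then P₂; paths through both = C(9, 1)·C(7, 4)·C(7, 2) = 6615. Avoid both = 245157 − 27027 − 91728 + 6615 = 133017.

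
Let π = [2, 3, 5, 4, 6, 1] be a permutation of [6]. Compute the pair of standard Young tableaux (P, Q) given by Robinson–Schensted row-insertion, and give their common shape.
P = [1, 3, 4, 6] / [2] / [5];  Q = [1, 2, 3, 5] / [4] / [6];  common shape = (4, 1, 1)

Row-insert the values π_1, π_2, … into P one at a time, bumping the leftmost entry strictly greater than the inserted value down to the next row. The recording tableau Q records, in position (i, j), the step at which that cell was added to P.
  Insert 2 (step 1): P = [2];  Q = [1]
  Insert 3 (step 2): P = [2, 3];  Q = [1, 2]
  Insert 5 (step 3): P = [2, 3, 5];  Q = [1, 2, 3]
  Insert 4 (step 4): P = [2, 3, 4] / [5];  Q = [1, 2, 3] / [4]
  Insert 6 (step 5): P = [2, 3, 4, 6] / [5];  Q = [1, 2, 3, 5] / [4]
  Insert 1 (step 6): P = [1, 3, 4, 6] / [2] / [5];  Q = [1, 2, 3, 5] / [4] / [6]
Final shape: (4, 1, 1).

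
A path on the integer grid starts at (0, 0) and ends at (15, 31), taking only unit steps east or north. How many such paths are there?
Number of paths = 511738760544

A monotone lattice path from (0, 0) to (15, 31) consists of 15 east steps and 31 north steps in some order, so it is determined by which 15 of the 46 steps are east. The count is C(46, 15) = 511738760544.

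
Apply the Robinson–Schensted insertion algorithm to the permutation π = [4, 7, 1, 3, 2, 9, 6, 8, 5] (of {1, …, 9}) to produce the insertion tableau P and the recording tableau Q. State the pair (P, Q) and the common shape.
P = [1, 2, 5, 8] / [3, 6, 9] / [4, 7];  Q = [1, 2, 6, 8] / [3, 4, 7] / [5, 9];  common shape = (4, 3, 2)

Row-insert the values π_1, π_2, … into P one at a time, bumping the leftmost entry strictly greater than the inserted value down to the next row. The recording tableau Q records, in position (i, j), the step at which that cell was added to P.
  Insert 4 (step 1): P = [4];  Q = [1]
  Insert 7 (step 2): P = [4, 7];  Q = [1, 2]
  Insert 1 (step 3): P = [1, 7] / [4];  Q = [1, 2] / [3]
  Insert 3 (step 4): P = [1, 3] / [4, 7];  Q = [1, 2] / [3, 4]
  Insert 2 (step 5): P = [1, 2] / [3, 7] / [4];  Q = [1, 2] / [3, 4] / [5]
  Insert 9 (step 6): P = [1, 2, 9] / [3, 7] / [4];  Q = [1, 2, 6] / [3, 4] / [5]
  Insert 6 (step 7): P = [1, 2, 6] / [3, 7, 9] / [4];  Q = [1, 2, 6] / [3, 4, 7] / [5]
  Insert 8 (step 8): P = [1, 2, 6, 8] / [3, 7, 9] / [4];  Q = [1, 2, 6, 8] / [3, 4, 7] / [5]
  Insert 5 (step 9): P = [1, 2, 5, 8] / [3, 6, 9] / [4, 7];  Q = [1, 2, 6, 8] / [3, 4, 7] / [5, 9]
Final shape: (4, 3, 2).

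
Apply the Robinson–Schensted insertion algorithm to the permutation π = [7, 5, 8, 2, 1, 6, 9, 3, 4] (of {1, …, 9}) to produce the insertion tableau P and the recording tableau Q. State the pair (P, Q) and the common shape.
P = [1, 3, 4] / [2, 6, 9] / [5, 8] / [7];  Q = [1, 3, 7] / [2, 6, 9] / [4, 8] / [5];  common shape = (3, 3, 2, 1)

Row-insert the values π_1, π_2, … into P one at a time, bumping the leftmost entry strictly greater than the inserted value down to the next row. The recording tableau Q records, in position (i, j), the step at which that cell was added to P.
  Insert 7 (step 1): P = [7];  Q = [1]
  Insert 5 (step 2): P = [5] / [7];  Q = [1] / [2]
  Insert 8 (step 3): P = [5, 8] / [7];  Q = [1, 3] / [2]
  Insert 2 (step 4): P = [2, 8] / [5] / [7];  Q = [1, 3] / [2] / [4]
  Insert 1 (step 5): P = [1, 8] / [2] / [5] / [7];  Q = [1, 3] / [2] / [4] / [5]
  Insert 6 (step 6): P = [1, 6] / [2, 8] / [5] / [7];  Q = [1, 3] / [2, 6] / [4] / [5]
  Insert 9 (step 7): P = [1, 6, 9] / [2, 8] / [5] / [7];  Q = [1, 3, 7] / [2, 6] / [4] / [5]
  Insert 3 (step 8): P = [1, 3, 9] / [2, 6] / [5, 8] / [7];  Q = [1, 3, 7] / [2, 6] / [4, 8] / [5]
  Insert 4 (step 9): P = [1, 3, 4] / [2, 6, 9] / [5, 8] / [7];  Q = [1, 3, 7] / [2, 6, 9] / [4, 8] / [5]
Final shape: (3, 3, 2, 1).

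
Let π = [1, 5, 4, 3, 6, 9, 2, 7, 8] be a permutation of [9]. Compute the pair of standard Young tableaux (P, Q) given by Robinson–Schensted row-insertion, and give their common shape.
P = [1, 2, 6, 7, 8] / [3, 9] / [4] / [5];  Q = [1, 2, 5, 6, 9] / [3, 8] / [4] / [7];  common shape = (5, 2, 1, 1)

Row-insert the values π_1, π_2, … into P one at a time, bumping the leftmost entry strictly greater than the inserted value down to the next row. The recording tableau Q records, in position (i, j), the step at which that cell was added to P.
  Insert 1 (step 1): P = [1];  Q = [1]
  Insert 5 (step 2): P = [1, 5];  Q = [1, 2]
  Insert 4 (step 3): P = [1, 4] / [5];  Q = [1, 2] / [3]
  Insert 3 (step 4): P = [1, 3] / [4] / [5];  Q = [1, 2] / [3] / [4]
  Insert 6 (step 5): P = [1, 3, 6] / [4] / [5];  Q = [1, 2, 5] / [3] / [4]
  Insert 9 (step 6): P = [1, 3, 6, 9] / [4] / [5];  Q = [1, 2, 5, 6] / [3] / [4]
  Insert 2 (step 7): P = [1, 2, 6, 9] / [3] / [4] / [5];  Q = [1, 2, 5, 6] / [3] / [4] / [7]
  Insert 7 (step 8): P = [1, 2, 6, 7] / [3, 9] / [4] / [5];  Q = [1, 2, 5, 6] / [3, 8] / [4] / [7]
  Insert 8 (step 9): P = [1, 2, 6, 7, 8] / [3, 9] / [4] / [5];  Q = [1, 2, 5, 6, 9] / [3, 8] / [4] / [7]
Final shape: (5, 2, 1, 1).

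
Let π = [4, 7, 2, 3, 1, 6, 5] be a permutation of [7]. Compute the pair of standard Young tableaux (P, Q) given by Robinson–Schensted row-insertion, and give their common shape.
P = [1, 3, 5] / [2, 6] / [4, 7];  Q = [1, 2, 6] / [3, 4] / [5, 7];  common shape = (3, 2, 2)

Row-insert the values π_1, π_2, … into P one at a time, bumping the leftmost entry strictly greater than the inserted value down to the next row. The recording tableau Q records, in position (i, j), the step at which that cell was added to P.
  Insert 4 (step 1): P = [4];  Q = [1]
  Insert 7 (step 2): P = [4, 7];  Q = [1, 2]
  Insert 2 (step 3): P = [2, 7] / [4];  Q = [1, 2] / [3]
  Insert 3 (step 4): P = [2, 3] / [4, 7];  Q = [1, 2] / [3, 4]
  Insert 1 (step 5): P = [1, 3] / [2, 7] / [4];  Q = [1, 2] / [3, 4] / [5]
  Insert 6 (step 6): P = [1, 3, 6] / [2, 7] / [4];  Q = [1, 2, 6] / [3, 4] / [5]
  Insert 5 (step 7): P = [1, 3, 5] / [2, 6] / [4, 7];  Q = [1, 2, 6] / [3, 4] / [5, 7]
Final shape: (3, 2, 2).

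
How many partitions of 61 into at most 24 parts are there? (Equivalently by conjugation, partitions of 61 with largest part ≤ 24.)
p(61, parts ≤ 24) = 1022625

Use the recurrence p(n, m) = p(n, m−1) + p(n−m, m): either the largest part is < m (count p(n, m−1)) or the largest part is exactly m (remove one copy of m, count p(n−m, m)). With p(0, ·) = 1 this gives p(61, parts ≤ 24) = 1022625. (By conjugating Young diagrams, this also counts partitions of 61 into at most 24 parts.)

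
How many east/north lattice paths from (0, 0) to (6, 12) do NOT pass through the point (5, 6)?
Number of paths = 15330

Total paths from (0, 0) to (6, 12): C(18, 6) = 18564. Paths through (5, 6): (paths (0, 0) → (5, 6)) × (paths (5, 6) → (6, 12)) = C(11, 5) · C(7, 1) = 462 · 7 = 3234. Avoidance count = 18564 − 3234 = 15330.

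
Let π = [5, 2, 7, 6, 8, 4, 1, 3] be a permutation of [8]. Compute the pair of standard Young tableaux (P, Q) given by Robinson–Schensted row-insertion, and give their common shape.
P = [1, 3, 8] / [2, 4] / [5, 6] / [7];  Q = [1, 3, 5] / [2, 4] / [6, 8] / [7];  common shape = (3, 2, 2, 1)

Row-insert the values π_1, π_2, … into P one at a time, bumping the leftmost entry strictly greater than the inserted value down to the next row. The recording tableau Q records, in position (i, j), the step at which that cell was added to P.
  Insert 5 (step 1): P = [5];  Q = [1]
  Insert 2 (step 2): P = [2] / [5];  Q = [1] / [2]
  Insert 7 (step 3): P = [2, 7] / [5];  Q = [1, 3] / [2]
  Insert 6 (step 4): P = [2, 6] / [5, 7];  Q = [1, 3] / [2, 4]
  Insert 8 (step 5): P = [2, 6, 8] / [5, 7];  Q = [1, 3, 5] / [2, 4]
  Insert 4 (step 6): P = [2, 4, 8] / [5, 6] / [7];  Q = [1, 3, 5] / [2, 4] / [6]
  Insert 1 (step 7): P = [1, 4, 8] / [2, 6] / [5] / [7];  Q = [1, 3, 5] / [2, 4] / [6] / [7]
  Insert 3 (step 8): P = [1, 3, 8] / [2, 4] / [5, 6] / [7];  Q = [1, 3, 5] / [2, 4] / [6, 8] / [7]
Final shape: (3, 2, 2, 1).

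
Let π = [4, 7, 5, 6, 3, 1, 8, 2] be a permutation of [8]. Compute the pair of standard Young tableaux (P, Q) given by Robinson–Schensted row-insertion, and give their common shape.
P = [1, 2, 6, 8] / [3, 5] / [4] / [7];  Q = [1, 2, 4, 7] / [3, 8] / [5] / [6];  common shape = (4, 2, 1, 1)

Row-insert the values π_1, π_2, … into P one at a time, bumping the leftmost entry strictly greater than the inserted value down to the next row. The recording tableau Q records, in position (i, j), the step at which that cell was added to P.
  Insert 4 (step 1): P = [4];  Q = [1]
  Insert 7 (step 2): P = [4, 7];  Q = [1, 2]
  Insert 5 (step 3): P = [4, 5] / [7];  Q = [1, 2] / [3]
  Insert 6 (step 4): P = [4, 5, 6] / [7];  Q = [1, 2, 4] / [3]
  Insert 3 (step 5): P = [3, 5, 6] / [4] / [7];  Q = [1, 2, 4] / [3] / [5]
  Insert 1 (step 6): P = [1, 5, 6] / [3] / [4] / [7];  Q = [1, 2, 4] / [3] / [5] / [6]
  Insert 8 (step 7): P = [1, 5, 6, 8] / [3] / [4] / [7];  Q = [1, 2, 4, 7] / [3] / [5] / [6]
  Insert 2 (step 8): P = [1, 2, 6, 8] / [3, 5] / [4] / [7];  Q = [1, 2, 4, 7] / [3, 8] / [5] / [6]
Final shape: (4, 2, 1, 1).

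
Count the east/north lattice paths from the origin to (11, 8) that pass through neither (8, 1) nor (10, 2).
Number of paths = 74229

Inclusion–exclusion. Total paths: C(19, 11) = 75582. Through P₁: C(9, 8)·C(10, 3) = 1080. Through P₂: C(12, 10)·C(7, 1) = 462. Since P₁ is strictly southwest of P₂, a monotone path through both must visit P₁ then P₂; paths through both = C(9, 8)·C(3, 2)·C(7, 1) = 189. Avoid both = 75582 − 1080 − 462 + 189 = 74229.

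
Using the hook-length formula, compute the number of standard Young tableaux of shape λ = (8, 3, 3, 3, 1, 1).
# SYT of shape (8, 3, 3, 3, 1, 1) = 14325696

Hook-length formula: f^λ = n! / Π hook(c), product over all cells c of the Young diagram. For λ = (8, 3, 3, 3, 1, 1), n = 19 boxes. Hook lengths by row (left-to-right, top-to-bottom): [13, 10, 9, 5, 4, 3, 2, 1]; [7, 4, 3]; [6, 3, 2]; [5, 2, 1]; [2]; [1]. Product of hooks = 8491392000. So f^λ = 19! / 8491392000 = 121645100408832000 / 8491392000 = 14325696.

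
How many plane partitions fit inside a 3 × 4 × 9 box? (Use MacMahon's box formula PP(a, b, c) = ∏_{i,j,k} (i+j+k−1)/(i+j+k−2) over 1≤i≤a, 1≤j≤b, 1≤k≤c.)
PP(3, 4, 9) = 13026013

Evaluate the triple product over i = 1..3, j = 1..4, k = 1..9. The factors are (2/1) · (3/2) · (4/3) · (5/4) · (6/5) · (7/6) · (8/7) · (9/8) · … (108 factors total). The numerators and denominators telescope so the product is an integer; carrying out the multiplication exactly gives PP(3, 4, 9) = 13026013.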